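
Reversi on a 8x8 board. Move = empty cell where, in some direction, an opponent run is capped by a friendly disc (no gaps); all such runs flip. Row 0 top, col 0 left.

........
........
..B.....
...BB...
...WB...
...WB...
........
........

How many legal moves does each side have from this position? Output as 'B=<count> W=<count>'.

Answer: B=5 W=6

Derivation:
-- B to move --
(3,2): flips 1 -> legal
(4,2): flips 1 -> legal
(5,2): flips 2 -> legal
(6,2): flips 1 -> legal
(6,3): flips 2 -> legal
(6,4): no bracket -> illegal
B mobility = 5
-- W to move --
(1,1): no bracket -> illegal
(1,2): no bracket -> illegal
(1,3): no bracket -> illegal
(2,1): no bracket -> illegal
(2,3): flips 1 -> legal
(2,4): no bracket -> illegal
(2,5): flips 1 -> legal
(3,1): no bracket -> illegal
(3,2): no bracket -> illegal
(3,5): flips 1 -> legal
(4,2): no bracket -> illegal
(4,5): flips 1 -> legal
(5,5): flips 1 -> legal
(6,3): no bracket -> illegal
(6,4): no bracket -> illegal
(6,5): flips 1 -> legal
W mobility = 6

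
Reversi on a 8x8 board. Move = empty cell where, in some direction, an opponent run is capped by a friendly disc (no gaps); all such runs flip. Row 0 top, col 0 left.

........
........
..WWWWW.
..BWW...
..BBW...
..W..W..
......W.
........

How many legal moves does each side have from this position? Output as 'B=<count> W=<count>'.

Answer: B=9 W=4

Derivation:
-- B to move --
(1,1): no bracket -> illegal
(1,2): flips 1 -> legal
(1,3): flips 2 -> legal
(1,4): flips 1 -> legal
(1,5): flips 2 -> legal
(1,6): flips 2 -> legal
(1,7): no bracket -> illegal
(2,1): no bracket -> illegal
(2,7): no bracket -> illegal
(3,1): no bracket -> illegal
(3,5): flips 2 -> legal
(3,6): no bracket -> illegal
(3,7): no bracket -> illegal
(4,1): no bracket -> illegal
(4,5): flips 1 -> legal
(4,6): no bracket -> illegal
(5,1): no bracket -> illegal
(5,3): no bracket -> illegal
(5,4): no bracket -> illegal
(5,6): no bracket -> illegal
(5,7): no bracket -> illegal
(6,1): flips 1 -> legal
(6,2): flips 1 -> legal
(6,3): no bracket -> illegal
(6,4): no bracket -> illegal
(6,5): no bracket -> illegal
(6,7): no bracket -> illegal
(7,5): no bracket -> illegal
(7,6): no bracket -> illegal
(7,7): no bracket -> illegal
B mobility = 9
-- W to move --
(2,1): no bracket -> illegal
(3,1): flips 1 -> legal
(4,1): flips 3 -> legal
(5,1): flips 1 -> legal
(5,3): flips 1 -> legal
(5,4): no bracket -> illegal
W mobility = 4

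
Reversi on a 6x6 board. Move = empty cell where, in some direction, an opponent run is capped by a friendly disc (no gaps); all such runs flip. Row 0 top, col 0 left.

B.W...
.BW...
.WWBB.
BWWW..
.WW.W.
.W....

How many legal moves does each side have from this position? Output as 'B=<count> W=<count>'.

Answer: B=9 W=8

Derivation:
-- B to move --
(0,1): flips 1 -> legal
(0,3): flips 2 -> legal
(1,0): no bracket -> illegal
(1,3): flips 1 -> legal
(2,0): flips 2 -> legal
(3,4): flips 3 -> legal
(3,5): no bracket -> illegal
(4,0): no bracket -> illegal
(4,3): flips 1 -> legal
(4,5): no bracket -> illegal
(5,0): flips 2 -> legal
(5,2): flips 1 -> legal
(5,3): no bracket -> illegal
(5,4): no bracket -> illegal
(5,5): flips 3 -> legal
B mobility = 9
-- W to move --
(0,1): flips 1 -> legal
(1,0): flips 1 -> legal
(1,3): flips 1 -> legal
(1,4): flips 1 -> legal
(1,5): flips 1 -> legal
(2,0): flips 1 -> legal
(2,5): flips 2 -> legal
(3,4): flips 1 -> legal
(3,5): no bracket -> illegal
(4,0): no bracket -> illegal
W mobility = 8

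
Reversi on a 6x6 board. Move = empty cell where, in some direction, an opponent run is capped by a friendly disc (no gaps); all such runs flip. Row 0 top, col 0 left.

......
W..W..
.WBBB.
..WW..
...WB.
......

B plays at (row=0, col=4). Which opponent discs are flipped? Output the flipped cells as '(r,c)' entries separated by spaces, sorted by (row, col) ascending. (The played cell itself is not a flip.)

Answer: (1,3)

Derivation:
Dir NW: edge -> no flip
Dir N: edge -> no flip
Dir NE: edge -> no flip
Dir W: first cell '.' (not opp) -> no flip
Dir E: first cell '.' (not opp) -> no flip
Dir SW: opp run (1,3) capped by B -> flip
Dir S: first cell '.' (not opp) -> no flip
Dir SE: first cell '.' (not opp) -> no flip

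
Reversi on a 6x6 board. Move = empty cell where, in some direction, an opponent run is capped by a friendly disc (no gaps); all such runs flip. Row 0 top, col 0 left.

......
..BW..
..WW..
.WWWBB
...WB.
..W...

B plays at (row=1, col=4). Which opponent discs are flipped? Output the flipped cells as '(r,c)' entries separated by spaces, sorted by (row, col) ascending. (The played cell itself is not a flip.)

Answer: (1,3)

Derivation:
Dir NW: first cell '.' (not opp) -> no flip
Dir N: first cell '.' (not opp) -> no flip
Dir NE: first cell '.' (not opp) -> no flip
Dir W: opp run (1,3) capped by B -> flip
Dir E: first cell '.' (not opp) -> no flip
Dir SW: opp run (2,3) (3,2), next='.' -> no flip
Dir S: first cell '.' (not opp) -> no flip
Dir SE: first cell '.' (not opp) -> no flip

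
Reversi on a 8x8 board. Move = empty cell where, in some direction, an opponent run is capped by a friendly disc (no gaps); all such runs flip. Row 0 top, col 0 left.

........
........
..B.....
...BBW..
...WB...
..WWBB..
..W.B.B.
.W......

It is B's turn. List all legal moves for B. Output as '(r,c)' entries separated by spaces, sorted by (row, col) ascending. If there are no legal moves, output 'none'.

Answer: (2,6) (3,2) (3,6) (4,2) (5,1) (6,1) (6,3)

Derivation:
(2,4): no bracket -> illegal
(2,5): no bracket -> illegal
(2,6): flips 1 -> legal
(3,2): flips 1 -> legal
(3,6): flips 1 -> legal
(4,1): no bracket -> illegal
(4,2): flips 2 -> legal
(4,5): no bracket -> illegal
(4,6): no bracket -> illegal
(5,1): flips 2 -> legal
(6,0): no bracket -> illegal
(6,1): flips 2 -> legal
(6,3): flips 2 -> legal
(7,0): no bracket -> illegal
(7,2): no bracket -> illegal
(7,3): no bracket -> illegal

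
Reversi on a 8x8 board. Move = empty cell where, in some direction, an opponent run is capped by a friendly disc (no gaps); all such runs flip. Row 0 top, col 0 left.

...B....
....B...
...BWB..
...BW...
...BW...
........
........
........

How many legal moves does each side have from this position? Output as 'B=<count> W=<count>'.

Answer: B=5 W=8

Derivation:
-- B to move --
(1,3): no bracket -> illegal
(1,5): flips 1 -> legal
(3,5): flips 1 -> legal
(4,5): flips 2 -> legal
(5,3): no bracket -> illegal
(5,4): flips 3 -> legal
(5,5): flips 1 -> legal
B mobility = 5
-- W to move --
(0,2): no bracket -> illegal
(0,4): flips 1 -> legal
(0,5): no bracket -> illegal
(1,2): flips 1 -> legal
(1,3): no bracket -> illegal
(1,5): no bracket -> illegal
(1,6): flips 1 -> legal
(2,2): flips 2 -> legal
(2,6): flips 1 -> legal
(3,2): flips 1 -> legal
(3,5): no bracket -> illegal
(3,6): no bracket -> illegal
(4,2): flips 2 -> legal
(5,2): flips 1 -> legal
(5,3): no bracket -> illegal
(5,4): no bracket -> illegal
W mobility = 8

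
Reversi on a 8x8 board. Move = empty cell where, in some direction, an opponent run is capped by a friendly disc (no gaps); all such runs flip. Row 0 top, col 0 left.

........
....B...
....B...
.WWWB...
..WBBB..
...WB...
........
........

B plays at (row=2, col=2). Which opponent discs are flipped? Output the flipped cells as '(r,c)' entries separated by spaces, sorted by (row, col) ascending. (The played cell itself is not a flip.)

Answer: (3,3)

Derivation:
Dir NW: first cell '.' (not opp) -> no flip
Dir N: first cell '.' (not opp) -> no flip
Dir NE: first cell '.' (not opp) -> no flip
Dir W: first cell '.' (not opp) -> no flip
Dir E: first cell '.' (not opp) -> no flip
Dir SW: opp run (3,1), next='.' -> no flip
Dir S: opp run (3,2) (4,2), next='.' -> no flip
Dir SE: opp run (3,3) capped by B -> flip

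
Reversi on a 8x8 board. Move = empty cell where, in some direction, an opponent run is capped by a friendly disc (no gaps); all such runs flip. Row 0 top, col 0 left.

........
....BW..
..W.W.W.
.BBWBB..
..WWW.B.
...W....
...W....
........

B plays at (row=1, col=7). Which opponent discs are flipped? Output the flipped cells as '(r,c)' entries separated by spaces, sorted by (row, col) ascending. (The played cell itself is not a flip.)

Dir NW: first cell '.' (not opp) -> no flip
Dir N: first cell '.' (not opp) -> no flip
Dir NE: edge -> no flip
Dir W: first cell '.' (not opp) -> no flip
Dir E: edge -> no flip
Dir SW: opp run (2,6) capped by B -> flip
Dir S: first cell '.' (not opp) -> no flip
Dir SE: edge -> no flip

Answer: (2,6)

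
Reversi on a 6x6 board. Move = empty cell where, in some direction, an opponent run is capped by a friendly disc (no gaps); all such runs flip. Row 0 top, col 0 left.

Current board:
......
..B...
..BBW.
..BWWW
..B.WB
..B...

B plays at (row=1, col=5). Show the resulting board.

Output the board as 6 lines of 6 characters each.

Answer: ......
..B..B
..BBB.
..BBWW
..B.WB
..B...

Derivation:
Place B at (1,5); scan 8 dirs for brackets.
Dir NW: first cell '.' (not opp) -> no flip
Dir N: first cell '.' (not opp) -> no flip
Dir NE: edge -> no flip
Dir W: first cell '.' (not opp) -> no flip
Dir E: edge -> no flip
Dir SW: opp run (2,4) (3,3) capped by B -> flip
Dir S: first cell '.' (not opp) -> no flip
Dir SE: edge -> no flip
All flips: (2,4) (3,3)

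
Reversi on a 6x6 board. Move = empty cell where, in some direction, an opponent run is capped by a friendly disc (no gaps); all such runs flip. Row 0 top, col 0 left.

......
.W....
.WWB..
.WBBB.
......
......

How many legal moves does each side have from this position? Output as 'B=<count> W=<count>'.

Answer: B=5 W=5

Derivation:
-- B to move --
(0,0): flips 2 -> legal
(0,1): no bracket -> illegal
(0,2): no bracket -> illegal
(1,0): flips 1 -> legal
(1,2): flips 1 -> legal
(1,3): no bracket -> illegal
(2,0): flips 2 -> legal
(3,0): flips 1 -> legal
(4,0): no bracket -> illegal
(4,1): no bracket -> illegal
(4,2): no bracket -> illegal
B mobility = 5
-- W to move --
(1,2): no bracket -> illegal
(1,3): no bracket -> illegal
(1,4): no bracket -> illegal
(2,4): flips 1 -> legal
(2,5): no bracket -> illegal
(3,5): flips 3 -> legal
(4,1): no bracket -> illegal
(4,2): flips 1 -> legal
(4,3): flips 1 -> legal
(4,4): flips 1 -> legal
(4,5): no bracket -> illegal
W mobility = 5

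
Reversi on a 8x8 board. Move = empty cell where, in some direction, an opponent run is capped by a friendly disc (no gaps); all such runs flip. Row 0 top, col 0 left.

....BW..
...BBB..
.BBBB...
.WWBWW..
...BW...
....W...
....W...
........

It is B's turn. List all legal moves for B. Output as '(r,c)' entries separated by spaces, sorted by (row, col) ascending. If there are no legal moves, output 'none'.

(0,6): flips 1 -> legal
(1,6): no bracket -> illegal
(2,0): no bracket -> illegal
(2,5): flips 1 -> legal
(2,6): no bracket -> illegal
(3,0): flips 2 -> legal
(3,6): flips 2 -> legal
(4,0): flips 1 -> legal
(4,1): flips 2 -> legal
(4,2): flips 1 -> legal
(4,5): flips 2 -> legal
(4,6): flips 1 -> legal
(5,3): no bracket -> illegal
(5,5): flips 1 -> legal
(6,3): no bracket -> illegal
(6,5): flips 1 -> legal
(7,3): no bracket -> illegal
(7,4): flips 4 -> legal
(7,5): no bracket -> illegal

Answer: (0,6) (2,5) (3,0) (3,6) (4,0) (4,1) (4,2) (4,5) (4,6) (5,5) (6,5) (7,4)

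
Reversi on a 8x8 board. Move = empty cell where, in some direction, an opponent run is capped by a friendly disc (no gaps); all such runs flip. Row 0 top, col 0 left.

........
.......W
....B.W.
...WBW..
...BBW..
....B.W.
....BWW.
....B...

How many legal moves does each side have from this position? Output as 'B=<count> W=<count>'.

Answer: B=9 W=8

Derivation:
-- B to move --
(0,6): no bracket -> illegal
(0,7): no bracket -> illegal
(1,5): no bracket -> illegal
(1,6): no bracket -> illegal
(2,2): flips 1 -> legal
(2,3): flips 1 -> legal
(2,5): no bracket -> illegal
(2,7): no bracket -> illegal
(3,2): flips 1 -> legal
(3,6): flips 2 -> legal
(3,7): no bracket -> illegal
(4,2): flips 1 -> legal
(4,6): flips 2 -> legal
(4,7): flips 2 -> legal
(5,5): no bracket -> illegal
(5,7): no bracket -> illegal
(6,7): flips 4 -> legal
(7,5): no bracket -> illegal
(7,6): flips 1 -> legal
(7,7): no bracket -> illegal
B mobility = 9
-- W to move --
(1,3): flips 1 -> legal
(1,4): no bracket -> illegal
(1,5): flips 1 -> legal
(2,3): flips 1 -> legal
(2,5): no bracket -> illegal
(3,2): flips 2 -> legal
(4,2): flips 2 -> legal
(5,2): no bracket -> illegal
(5,3): flips 2 -> legal
(5,5): flips 1 -> legal
(6,3): flips 2 -> legal
(7,3): no bracket -> illegal
(7,5): no bracket -> illegal
W mobility = 8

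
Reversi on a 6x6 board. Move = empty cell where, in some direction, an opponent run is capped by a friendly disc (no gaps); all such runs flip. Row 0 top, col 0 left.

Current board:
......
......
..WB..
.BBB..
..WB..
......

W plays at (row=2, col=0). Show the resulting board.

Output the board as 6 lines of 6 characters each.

Answer: ......
......
W.WB..
.WBB..
..WB..
......

Derivation:
Place W at (2,0); scan 8 dirs for brackets.
Dir NW: edge -> no flip
Dir N: first cell '.' (not opp) -> no flip
Dir NE: first cell '.' (not opp) -> no flip
Dir W: edge -> no flip
Dir E: first cell '.' (not opp) -> no flip
Dir SW: edge -> no flip
Dir S: first cell '.' (not opp) -> no flip
Dir SE: opp run (3,1) capped by W -> flip
All flips: (3,1)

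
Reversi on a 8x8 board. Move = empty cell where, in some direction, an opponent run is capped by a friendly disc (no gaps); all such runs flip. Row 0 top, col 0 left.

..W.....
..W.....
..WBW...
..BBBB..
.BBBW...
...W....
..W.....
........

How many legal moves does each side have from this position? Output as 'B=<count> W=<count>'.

Answer: B=13 W=8

Derivation:
-- B to move --
(0,1): flips 1 -> legal
(0,3): no bracket -> illegal
(1,1): flips 1 -> legal
(1,3): flips 1 -> legal
(1,4): flips 1 -> legal
(1,5): flips 1 -> legal
(2,1): flips 1 -> legal
(2,5): flips 1 -> legal
(3,1): no bracket -> illegal
(4,5): flips 1 -> legal
(5,1): no bracket -> illegal
(5,2): no bracket -> illegal
(5,4): flips 1 -> legal
(5,5): flips 1 -> legal
(6,1): no bracket -> illegal
(6,3): flips 1 -> legal
(6,4): flips 1 -> legal
(7,1): flips 3 -> legal
(7,2): no bracket -> illegal
(7,3): no bracket -> illegal
B mobility = 13
-- W to move --
(1,3): flips 3 -> legal
(1,4): no bracket -> illegal
(2,1): no bracket -> illegal
(2,5): no bracket -> illegal
(2,6): flips 1 -> legal
(3,0): no bracket -> illegal
(3,1): flips 1 -> legal
(3,6): no bracket -> illegal
(4,0): flips 3 -> legal
(4,5): flips 2 -> legal
(4,6): flips 1 -> legal
(5,0): no bracket -> illegal
(5,1): flips 2 -> legal
(5,2): flips 2 -> legal
(5,4): no bracket -> illegal
W mobility = 8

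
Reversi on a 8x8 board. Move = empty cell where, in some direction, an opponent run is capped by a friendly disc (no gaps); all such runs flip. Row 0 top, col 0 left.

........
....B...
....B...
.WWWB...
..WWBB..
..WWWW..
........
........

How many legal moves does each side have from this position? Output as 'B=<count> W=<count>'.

-- B to move --
(2,0): no bracket -> illegal
(2,1): no bracket -> illegal
(2,2): flips 1 -> legal
(2,3): no bracket -> illegal
(3,0): flips 3 -> legal
(4,0): no bracket -> illegal
(4,1): flips 2 -> legal
(4,6): no bracket -> illegal
(5,1): flips 2 -> legal
(5,6): no bracket -> illegal
(6,1): flips 2 -> legal
(6,2): flips 1 -> legal
(6,3): flips 1 -> legal
(6,4): flips 1 -> legal
(6,5): flips 1 -> legal
(6,6): flips 1 -> legal
B mobility = 10
-- W to move --
(0,3): no bracket -> illegal
(0,4): flips 4 -> legal
(0,5): no bracket -> illegal
(1,3): no bracket -> illegal
(1,5): flips 1 -> legal
(2,3): no bracket -> illegal
(2,5): flips 1 -> legal
(3,5): flips 3 -> legal
(3,6): flips 1 -> legal
(4,6): flips 2 -> legal
(5,6): no bracket -> illegal
W mobility = 6

Answer: B=10 W=6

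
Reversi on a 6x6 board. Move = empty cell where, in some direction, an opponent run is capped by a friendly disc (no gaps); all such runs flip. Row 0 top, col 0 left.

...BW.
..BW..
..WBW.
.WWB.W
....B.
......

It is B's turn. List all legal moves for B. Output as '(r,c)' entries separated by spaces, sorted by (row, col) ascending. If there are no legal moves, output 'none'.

(0,2): no bracket -> illegal
(0,5): flips 1 -> legal
(1,1): flips 1 -> legal
(1,4): flips 1 -> legal
(1,5): flips 1 -> legal
(2,0): no bracket -> illegal
(2,1): flips 1 -> legal
(2,5): flips 1 -> legal
(3,0): flips 2 -> legal
(3,4): no bracket -> illegal
(4,0): no bracket -> illegal
(4,1): flips 1 -> legal
(4,2): flips 2 -> legal
(4,3): no bracket -> illegal
(4,5): no bracket -> illegal

Answer: (0,5) (1,1) (1,4) (1,5) (2,1) (2,5) (3,0) (4,1) (4,2)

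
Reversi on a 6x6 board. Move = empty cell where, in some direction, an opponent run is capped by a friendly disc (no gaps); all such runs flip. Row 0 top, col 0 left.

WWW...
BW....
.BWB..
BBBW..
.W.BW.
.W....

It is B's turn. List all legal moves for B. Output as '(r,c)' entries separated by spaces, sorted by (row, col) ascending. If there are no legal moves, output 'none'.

(0,3): no bracket -> illegal
(1,2): flips 2 -> legal
(1,3): flips 1 -> legal
(2,0): no bracket -> illegal
(2,4): no bracket -> illegal
(3,4): flips 1 -> legal
(3,5): no bracket -> illegal
(4,0): no bracket -> illegal
(4,2): no bracket -> illegal
(4,5): flips 1 -> legal
(5,0): flips 1 -> legal
(5,2): flips 1 -> legal
(5,3): no bracket -> illegal
(5,4): no bracket -> illegal
(5,5): no bracket -> illegal

Answer: (1,2) (1,3) (3,4) (4,5) (5,0) (5,2)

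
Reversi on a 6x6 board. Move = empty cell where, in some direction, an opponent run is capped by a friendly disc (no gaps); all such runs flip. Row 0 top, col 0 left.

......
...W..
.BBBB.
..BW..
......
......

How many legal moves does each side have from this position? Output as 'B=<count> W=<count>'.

-- B to move --
(0,2): flips 1 -> legal
(0,3): flips 1 -> legal
(0,4): flips 1 -> legal
(1,2): no bracket -> illegal
(1,4): no bracket -> illegal
(3,4): flips 1 -> legal
(4,2): flips 1 -> legal
(4,3): flips 1 -> legal
(4,4): flips 1 -> legal
B mobility = 7
-- W to move --
(1,0): no bracket -> illegal
(1,1): flips 1 -> legal
(1,2): no bracket -> illegal
(1,4): no bracket -> illegal
(1,5): flips 1 -> legal
(2,0): no bracket -> illegal
(2,5): no bracket -> illegal
(3,0): no bracket -> illegal
(3,1): flips 2 -> legal
(3,4): no bracket -> illegal
(3,5): flips 1 -> legal
(4,1): no bracket -> illegal
(4,2): no bracket -> illegal
(4,3): no bracket -> illegal
W mobility = 4

Answer: B=7 W=4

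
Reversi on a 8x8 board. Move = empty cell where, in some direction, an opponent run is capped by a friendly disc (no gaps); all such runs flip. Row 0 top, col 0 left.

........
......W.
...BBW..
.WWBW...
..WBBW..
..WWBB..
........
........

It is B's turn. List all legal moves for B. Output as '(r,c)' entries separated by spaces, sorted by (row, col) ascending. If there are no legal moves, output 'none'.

Answer: (0,7) (2,1) (2,6) (3,0) (3,5) (3,6) (4,1) (4,6) (5,1) (5,6) (6,1) (6,2) (6,3)

Derivation:
(0,5): no bracket -> illegal
(0,6): no bracket -> illegal
(0,7): flips 3 -> legal
(1,4): no bracket -> illegal
(1,5): no bracket -> illegal
(1,7): no bracket -> illegal
(2,0): no bracket -> illegal
(2,1): flips 1 -> legal
(2,2): no bracket -> illegal
(2,6): flips 1 -> legal
(2,7): no bracket -> illegal
(3,0): flips 2 -> legal
(3,5): flips 2 -> legal
(3,6): flips 1 -> legal
(4,0): no bracket -> illegal
(4,1): flips 2 -> legal
(4,6): flips 1 -> legal
(5,1): flips 3 -> legal
(5,6): flips 2 -> legal
(6,1): flips 1 -> legal
(6,2): flips 1 -> legal
(6,3): flips 1 -> legal
(6,4): no bracket -> illegal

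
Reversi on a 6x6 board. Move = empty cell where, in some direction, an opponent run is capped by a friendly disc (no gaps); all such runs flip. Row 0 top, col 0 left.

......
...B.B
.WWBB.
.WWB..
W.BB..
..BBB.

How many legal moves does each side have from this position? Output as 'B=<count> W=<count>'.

-- B to move --
(1,0): flips 2 -> legal
(1,1): flips 1 -> legal
(1,2): flips 2 -> legal
(2,0): flips 3 -> legal
(3,0): flips 2 -> legal
(4,1): flips 1 -> legal
(5,0): no bracket -> illegal
(5,1): no bracket -> illegal
B mobility = 6
-- W to move --
(0,2): no bracket -> illegal
(0,3): no bracket -> illegal
(0,4): flips 1 -> legal
(0,5): no bracket -> illegal
(1,2): no bracket -> illegal
(1,4): flips 1 -> legal
(2,5): flips 2 -> legal
(3,4): flips 1 -> legal
(3,5): no bracket -> illegal
(4,1): no bracket -> illegal
(4,4): flips 1 -> legal
(4,5): no bracket -> illegal
(5,1): no bracket -> illegal
(5,5): no bracket -> illegal
W mobility = 5

Answer: B=6 W=5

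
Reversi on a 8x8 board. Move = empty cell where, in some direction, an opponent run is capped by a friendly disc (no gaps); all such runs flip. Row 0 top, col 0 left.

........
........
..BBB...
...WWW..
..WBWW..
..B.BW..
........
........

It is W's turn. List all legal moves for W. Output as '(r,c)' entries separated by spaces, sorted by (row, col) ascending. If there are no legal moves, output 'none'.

(1,1): flips 1 -> legal
(1,2): flips 1 -> legal
(1,3): flips 2 -> legal
(1,4): flips 1 -> legal
(1,5): flips 1 -> legal
(2,1): no bracket -> illegal
(2,5): no bracket -> illegal
(3,1): no bracket -> illegal
(3,2): no bracket -> illegal
(4,1): no bracket -> illegal
(5,1): no bracket -> illegal
(5,3): flips 2 -> legal
(6,1): flips 2 -> legal
(6,2): flips 1 -> legal
(6,3): flips 1 -> legal
(6,4): flips 1 -> legal
(6,5): no bracket -> illegal

Answer: (1,1) (1,2) (1,3) (1,4) (1,5) (5,3) (6,1) (6,2) (6,3) (6,4)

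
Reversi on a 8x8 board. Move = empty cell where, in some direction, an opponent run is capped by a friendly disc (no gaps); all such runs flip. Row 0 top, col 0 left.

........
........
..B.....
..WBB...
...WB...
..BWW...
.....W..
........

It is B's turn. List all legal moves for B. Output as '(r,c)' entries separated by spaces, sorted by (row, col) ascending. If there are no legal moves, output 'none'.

Answer: (3,1) (4,2) (5,5) (6,2) (6,3) (6,4)

Derivation:
(2,1): no bracket -> illegal
(2,3): no bracket -> illegal
(3,1): flips 1 -> legal
(4,1): no bracket -> illegal
(4,2): flips 2 -> legal
(4,5): no bracket -> illegal
(5,5): flips 2 -> legal
(5,6): no bracket -> illegal
(6,2): flips 1 -> legal
(6,3): flips 2 -> legal
(6,4): flips 1 -> legal
(6,6): no bracket -> illegal
(7,4): no bracket -> illegal
(7,5): no bracket -> illegal
(7,6): no bracket -> illegal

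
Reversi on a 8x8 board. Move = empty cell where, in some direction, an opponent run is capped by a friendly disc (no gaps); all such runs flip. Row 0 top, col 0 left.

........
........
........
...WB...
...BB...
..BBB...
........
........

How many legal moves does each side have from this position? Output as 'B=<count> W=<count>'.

-- B to move --
(2,2): flips 1 -> legal
(2,3): flips 1 -> legal
(2,4): no bracket -> illegal
(3,2): flips 1 -> legal
(4,2): no bracket -> illegal
B mobility = 3
-- W to move --
(2,3): no bracket -> illegal
(2,4): no bracket -> illegal
(2,5): no bracket -> illegal
(3,2): no bracket -> illegal
(3,5): flips 1 -> legal
(4,1): no bracket -> illegal
(4,2): no bracket -> illegal
(4,5): no bracket -> illegal
(5,1): no bracket -> illegal
(5,5): flips 1 -> legal
(6,1): no bracket -> illegal
(6,2): no bracket -> illegal
(6,3): flips 2 -> legal
(6,4): no bracket -> illegal
(6,5): no bracket -> illegal
W mobility = 3

Answer: B=3 W=3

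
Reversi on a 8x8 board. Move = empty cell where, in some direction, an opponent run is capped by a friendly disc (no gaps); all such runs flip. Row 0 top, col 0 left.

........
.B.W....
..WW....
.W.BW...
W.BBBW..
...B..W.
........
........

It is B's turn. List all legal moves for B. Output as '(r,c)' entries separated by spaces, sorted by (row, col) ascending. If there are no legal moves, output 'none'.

(0,2): no bracket -> illegal
(0,3): flips 2 -> legal
(0,4): no bracket -> illegal
(1,2): no bracket -> illegal
(1,4): no bracket -> illegal
(2,0): flips 1 -> legal
(2,1): no bracket -> illegal
(2,4): flips 1 -> legal
(2,5): flips 1 -> legal
(3,0): no bracket -> illegal
(3,2): no bracket -> illegal
(3,5): flips 1 -> legal
(3,6): no bracket -> illegal
(4,1): no bracket -> illegal
(4,6): flips 1 -> legal
(4,7): no bracket -> illegal
(5,0): no bracket -> illegal
(5,1): no bracket -> illegal
(5,4): no bracket -> illegal
(5,5): no bracket -> illegal
(5,7): no bracket -> illegal
(6,5): no bracket -> illegal
(6,6): no bracket -> illegal
(6,7): no bracket -> illegal

Answer: (0,3) (2,0) (2,4) (2,5) (3,5) (4,6)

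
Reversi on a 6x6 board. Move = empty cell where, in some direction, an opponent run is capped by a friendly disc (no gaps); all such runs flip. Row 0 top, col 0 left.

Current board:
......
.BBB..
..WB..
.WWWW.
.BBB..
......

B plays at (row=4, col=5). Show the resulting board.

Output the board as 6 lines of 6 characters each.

Answer: ......
.BBB..
..WB..
.WWWB.
.BBB.B
......

Derivation:
Place B at (4,5); scan 8 dirs for brackets.
Dir NW: opp run (3,4) capped by B -> flip
Dir N: first cell '.' (not opp) -> no flip
Dir NE: edge -> no flip
Dir W: first cell '.' (not opp) -> no flip
Dir E: edge -> no flip
Dir SW: first cell '.' (not opp) -> no flip
Dir S: first cell '.' (not opp) -> no flip
Dir SE: edge -> no flip
All flips: (3,4)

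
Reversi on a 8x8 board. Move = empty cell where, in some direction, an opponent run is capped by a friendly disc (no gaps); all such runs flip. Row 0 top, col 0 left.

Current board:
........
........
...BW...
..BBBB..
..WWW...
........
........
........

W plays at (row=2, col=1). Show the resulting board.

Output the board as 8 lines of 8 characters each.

Place W at (2,1); scan 8 dirs for brackets.
Dir NW: first cell '.' (not opp) -> no flip
Dir N: first cell '.' (not opp) -> no flip
Dir NE: first cell '.' (not opp) -> no flip
Dir W: first cell '.' (not opp) -> no flip
Dir E: first cell '.' (not opp) -> no flip
Dir SW: first cell '.' (not opp) -> no flip
Dir S: first cell '.' (not opp) -> no flip
Dir SE: opp run (3,2) capped by W -> flip
All flips: (3,2)

Answer: ........
........
.W.BW...
..WBBB..
..WWW...
........
........
........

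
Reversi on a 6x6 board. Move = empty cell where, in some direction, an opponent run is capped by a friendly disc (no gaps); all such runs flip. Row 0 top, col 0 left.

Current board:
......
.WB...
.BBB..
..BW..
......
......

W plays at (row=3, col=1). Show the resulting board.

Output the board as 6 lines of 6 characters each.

Answer: ......
.WB...
.WBB..
.WWW..
......
......

Derivation:
Place W at (3,1); scan 8 dirs for brackets.
Dir NW: first cell '.' (not opp) -> no flip
Dir N: opp run (2,1) capped by W -> flip
Dir NE: opp run (2,2), next='.' -> no flip
Dir W: first cell '.' (not opp) -> no flip
Dir E: opp run (3,2) capped by W -> flip
Dir SW: first cell '.' (not opp) -> no flip
Dir S: first cell '.' (not opp) -> no flip
Dir SE: first cell '.' (not opp) -> no flip
All flips: (2,1) (3,2)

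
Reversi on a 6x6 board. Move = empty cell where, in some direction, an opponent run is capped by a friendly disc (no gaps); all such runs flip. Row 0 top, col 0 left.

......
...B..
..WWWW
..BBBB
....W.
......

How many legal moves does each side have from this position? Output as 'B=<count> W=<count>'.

-- B to move --
(1,1): flips 1 -> legal
(1,2): flips 2 -> legal
(1,4): flips 2 -> legal
(1,5): flips 2 -> legal
(2,1): no bracket -> illegal
(3,1): flips 1 -> legal
(4,3): no bracket -> illegal
(4,5): no bracket -> illegal
(5,3): flips 1 -> legal
(5,4): flips 1 -> legal
(5,5): flips 1 -> legal
B mobility = 8
-- W to move --
(0,2): flips 1 -> legal
(0,3): flips 1 -> legal
(0,4): flips 1 -> legal
(1,2): no bracket -> illegal
(1,4): no bracket -> illegal
(2,1): no bracket -> illegal
(3,1): no bracket -> illegal
(4,1): flips 1 -> legal
(4,2): flips 2 -> legal
(4,3): flips 2 -> legal
(4,5): flips 2 -> legal
W mobility = 7

Answer: B=8 W=7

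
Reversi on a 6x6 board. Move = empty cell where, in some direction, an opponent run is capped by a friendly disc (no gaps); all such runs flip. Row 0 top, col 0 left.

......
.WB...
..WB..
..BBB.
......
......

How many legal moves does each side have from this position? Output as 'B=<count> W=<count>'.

-- B to move --
(0,0): flips 2 -> legal
(0,1): no bracket -> illegal
(0,2): no bracket -> illegal
(1,0): flips 1 -> legal
(1,3): no bracket -> illegal
(2,0): no bracket -> illegal
(2,1): flips 1 -> legal
(3,1): no bracket -> illegal
B mobility = 3
-- W to move --
(0,1): no bracket -> illegal
(0,2): flips 1 -> legal
(0,3): no bracket -> illegal
(1,3): flips 1 -> legal
(1,4): no bracket -> illegal
(2,1): no bracket -> illegal
(2,4): flips 1 -> legal
(2,5): no bracket -> illegal
(3,1): no bracket -> illegal
(3,5): no bracket -> illegal
(4,1): no bracket -> illegal
(4,2): flips 1 -> legal
(4,3): no bracket -> illegal
(4,4): flips 1 -> legal
(4,5): no bracket -> illegal
W mobility = 5

Answer: B=3 W=5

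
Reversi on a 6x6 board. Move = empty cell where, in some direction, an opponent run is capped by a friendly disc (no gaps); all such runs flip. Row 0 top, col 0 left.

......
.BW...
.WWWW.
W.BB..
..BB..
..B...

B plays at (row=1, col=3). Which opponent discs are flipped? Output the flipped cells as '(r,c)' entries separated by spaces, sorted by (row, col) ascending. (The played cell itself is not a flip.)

Answer: (1,2) (2,3)

Derivation:
Dir NW: first cell '.' (not opp) -> no flip
Dir N: first cell '.' (not opp) -> no flip
Dir NE: first cell '.' (not opp) -> no flip
Dir W: opp run (1,2) capped by B -> flip
Dir E: first cell '.' (not opp) -> no flip
Dir SW: opp run (2,2), next='.' -> no flip
Dir S: opp run (2,3) capped by B -> flip
Dir SE: opp run (2,4), next='.' -> no flip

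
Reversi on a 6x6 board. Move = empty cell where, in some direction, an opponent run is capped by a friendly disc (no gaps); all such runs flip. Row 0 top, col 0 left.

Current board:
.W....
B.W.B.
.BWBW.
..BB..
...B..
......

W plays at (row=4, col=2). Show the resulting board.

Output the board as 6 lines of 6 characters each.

Answer: .W....
B.W.B.
.BWBW.
..WW..
..WB..
......

Derivation:
Place W at (4,2); scan 8 dirs for brackets.
Dir NW: first cell '.' (not opp) -> no flip
Dir N: opp run (3,2) capped by W -> flip
Dir NE: opp run (3,3) capped by W -> flip
Dir W: first cell '.' (not opp) -> no flip
Dir E: opp run (4,3), next='.' -> no flip
Dir SW: first cell '.' (not opp) -> no flip
Dir S: first cell '.' (not opp) -> no flip
Dir SE: first cell '.' (not opp) -> no flip
All flips: (3,2) (3,3)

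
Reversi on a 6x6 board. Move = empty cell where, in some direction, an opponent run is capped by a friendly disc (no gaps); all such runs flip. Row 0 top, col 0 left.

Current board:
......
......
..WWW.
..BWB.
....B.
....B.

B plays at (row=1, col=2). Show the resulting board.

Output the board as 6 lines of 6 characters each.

Answer: ......
..B...
..BBW.
..BWB.
....B.
....B.

Derivation:
Place B at (1,2); scan 8 dirs for brackets.
Dir NW: first cell '.' (not opp) -> no flip
Dir N: first cell '.' (not opp) -> no flip
Dir NE: first cell '.' (not opp) -> no flip
Dir W: first cell '.' (not opp) -> no flip
Dir E: first cell '.' (not opp) -> no flip
Dir SW: first cell '.' (not opp) -> no flip
Dir S: opp run (2,2) capped by B -> flip
Dir SE: opp run (2,3) capped by B -> flip
All flips: (2,2) (2,3)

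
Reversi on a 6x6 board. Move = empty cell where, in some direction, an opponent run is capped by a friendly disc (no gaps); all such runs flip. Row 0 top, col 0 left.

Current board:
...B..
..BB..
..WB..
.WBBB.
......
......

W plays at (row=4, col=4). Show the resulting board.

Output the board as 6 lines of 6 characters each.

Answer: ...B..
..BB..
..WB..
.WBWB.
....W.
......

Derivation:
Place W at (4,4); scan 8 dirs for brackets.
Dir NW: opp run (3,3) capped by W -> flip
Dir N: opp run (3,4), next='.' -> no flip
Dir NE: first cell '.' (not opp) -> no flip
Dir W: first cell '.' (not opp) -> no flip
Dir E: first cell '.' (not opp) -> no flip
Dir SW: first cell '.' (not opp) -> no flip
Dir S: first cell '.' (not opp) -> no flip
Dir SE: first cell '.' (not opp) -> no flip
All flips: (3,3)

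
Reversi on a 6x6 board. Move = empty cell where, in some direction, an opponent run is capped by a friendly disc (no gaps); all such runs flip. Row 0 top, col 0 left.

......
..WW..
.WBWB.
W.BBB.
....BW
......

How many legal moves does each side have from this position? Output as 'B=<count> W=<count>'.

Answer: B=7 W=6

Derivation:
-- B to move --
(0,1): flips 2 -> legal
(0,2): flips 2 -> legal
(0,3): flips 2 -> legal
(0,4): flips 1 -> legal
(1,0): flips 1 -> legal
(1,1): no bracket -> illegal
(1,4): flips 1 -> legal
(2,0): flips 1 -> legal
(3,1): no bracket -> illegal
(3,5): no bracket -> illegal
(4,0): no bracket -> illegal
(4,1): no bracket -> illegal
(5,4): no bracket -> illegal
(5,5): no bracket -> illegal
B mobility = 7
-- W to move --
(1,1): no bracket -> illegal
(1,4): no bracket -> illegal
(1,5): no bracket -> illegal
(2,5): flips 1 -> legal
(3,1): flips 1 -> legal
(3,5): flips 1 -> legal
(4,1): flips 1 -> legal
(4,2): flips 2 -> legal
(4,3): flips 3 -> legal
(5,3): no bracket -> illegal
(5,4): no bracket -> illegal
(5,5): no bracket -> illegal
W mobility = 6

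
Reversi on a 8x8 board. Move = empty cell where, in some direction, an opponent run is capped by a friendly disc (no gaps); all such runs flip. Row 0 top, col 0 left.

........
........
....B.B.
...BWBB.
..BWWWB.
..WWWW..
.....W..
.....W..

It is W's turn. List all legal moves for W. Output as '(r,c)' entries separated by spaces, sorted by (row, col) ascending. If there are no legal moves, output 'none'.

(1,3): no bracket -> illegal
(1,4): flips 1 -> legal
(1,5): no bracket -> illegal
(1,6): no bracket -> illegal
(1,7): flips 2 -> legal
(2,2): flips 1 -> legal
(2,3): flips 1 -> legal
(2,5): flips 1 -> legal
(2,7): flips 1 -> legal
(3,1): flips 1 -> legal
(3,2): flips 2 -> legal
(3,7): flips 3 -> legal
(4,1): flips 1 -> legal
(4,7): flips 1 -> legal
(5,1): no bracket -> illegal
(5,6): no bracket -> illegal
(5,7): no bracket -> illegal

Answer: (1,4) (1,7) (2,2) (2,3) (2,5) (2,7) (3,1) (3,2) (3,7) (4,1) (4,7)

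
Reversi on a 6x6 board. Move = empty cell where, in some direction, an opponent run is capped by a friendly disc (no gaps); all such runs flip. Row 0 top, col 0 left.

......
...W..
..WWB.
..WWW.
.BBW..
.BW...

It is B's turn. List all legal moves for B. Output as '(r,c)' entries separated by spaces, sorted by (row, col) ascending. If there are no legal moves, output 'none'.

(0,2): flips 1 -> legal
(0,3): no bracket -> illegal
(0,4): no bracket -> illegal
(1,1): no bracket -> illegal
(1,2): flips 2 -> legal
(1,4): flips 2 -> legal
(2,1): flips 2 -> legal
(2,5): no bracket -> illegal
(3,1): no bracket -> illegal
(3,5): no bracket -> illegal
(4,4): flips 2 -> legal
(4,5): no bracket -> illegal
(5,3): flips 1 -> legal
(5,4): no bracket -> illegal

Answer: (0,2) (1,2) (1,4) (2,1) (4,4) (5,3)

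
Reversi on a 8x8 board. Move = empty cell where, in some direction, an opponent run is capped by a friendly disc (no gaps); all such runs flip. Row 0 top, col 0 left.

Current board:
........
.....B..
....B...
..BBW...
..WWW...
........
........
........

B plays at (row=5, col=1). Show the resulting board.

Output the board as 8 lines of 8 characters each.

Place B at (5,1); scan 8 dirs for brackets.
Dir NW: first cell '.' (not opp) -> no flip
Dir N: first cell '.' (not opp) -> no flip
Dir NE: opp run (4,2) capped by B -> flip
Dir W: first cell '.' (not opp) -> no flip
Dir E: first cell '.' (not opp) -> no flip
Dir SW: first cell '.' (not opp) -> no flip
Dir S: first cell '.' (not opp) -> no flip
Dir SE: first cell '.' (not opp) -> no flip
All flips: (4,2)

Answer: ........
.....B..
....B...
..BBW...
..BWW...
.B......
........
........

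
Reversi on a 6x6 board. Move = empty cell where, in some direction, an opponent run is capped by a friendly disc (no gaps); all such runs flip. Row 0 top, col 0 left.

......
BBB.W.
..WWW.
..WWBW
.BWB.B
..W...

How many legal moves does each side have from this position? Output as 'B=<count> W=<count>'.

-- B to move --
(0,3): no bracket -> illegal
(0,4): flips 2 -> legal
(0,5): flips 3 -> legal
(1,3): flips 2 -> legal
(1,5): no bracket -> illegal
(2,1): flips 1 -> legal
(2,5): flips 1 -> legal
(3,1): flips 2 -> legal
(4,4): flips 2 -> legal
(5,1): no bracket -> illegal
(5,3): no bracket -> illegal
B mobility = 7
-- W to move --
(0,0): flips 1 -> legal
(0,1): flips 1 -> legal
(0,2): flips 1 -> legal
(0,3): no bracket -> illegal
(1,3): no bracket -> illegal
(2,0): no bracket -> illegal
(2,1): no bracket -> illegal
(2,5): flips 2 -> legal
(3,0): flips 1 -> legal
(3,1): no bracket -> illegal
(4,0): flips 1 -> legal
(4,4): flips 2 -> legal
(5,0): flips 1 -> legal
(5,1): no bracket -> illegal
(5,3): flips 1 -> legal
(5,4): flips 1 -> legal
(5,5): flips 1 -> legal
W mobility = 11

Answer: B=7 W=11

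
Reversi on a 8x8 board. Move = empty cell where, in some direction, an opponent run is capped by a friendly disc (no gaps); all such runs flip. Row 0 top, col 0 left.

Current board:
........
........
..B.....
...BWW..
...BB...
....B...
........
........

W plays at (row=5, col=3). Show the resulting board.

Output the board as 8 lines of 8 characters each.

Place W at (5,3); scan 8 dirs for brackets.
Dir NW: first cell '.' (not opp) -> no flip
Dir N: opp run (4,3) (3,3), next='.' -> no flip
Dir NE: opp run (4,4) capped by W -> flip
Dir W: first cell '.' (not opp) -> no flip
Dir E: opp run (5,4), next='.' -> no flip
Dir SW: first cell '.' (not opp) -> no flip
Dir S: first cell '.' (not opp) -> no flip
Dir SE: first cell '.' (not opp) -> no flip
All flips: (4,4)

Answer: ........
........
..B.....
...BWW..
...BW...
...WB...
........
........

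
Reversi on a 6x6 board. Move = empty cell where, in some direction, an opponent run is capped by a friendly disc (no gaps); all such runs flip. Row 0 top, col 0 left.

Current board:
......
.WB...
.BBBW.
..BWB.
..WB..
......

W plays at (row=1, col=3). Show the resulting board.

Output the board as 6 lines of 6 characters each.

Answer: ......
.WWW..
.BBWW.
..BWB.
..WB..
......

Derivation:
Place W at (1,3); scan 8 dirs for brackets.
Dir NW: first cell '.' (not opp) -> no flip
Dir N: first cell '.' (not opp) -> no flip
Dir NE: first cell '.' (not opp) -> no flip
Dir W: opp run (1,2) capped by W -> flip
Dir E: first cell '.' (not opp) -> no flip
Dir SW: opp run (2,2), next='.' -> no flip
Dir S: opp run (2,3) capped by W -> flip
Dir SE: first cell 'W' (not opp) -> no flip
All flips: (1,2) (2,3)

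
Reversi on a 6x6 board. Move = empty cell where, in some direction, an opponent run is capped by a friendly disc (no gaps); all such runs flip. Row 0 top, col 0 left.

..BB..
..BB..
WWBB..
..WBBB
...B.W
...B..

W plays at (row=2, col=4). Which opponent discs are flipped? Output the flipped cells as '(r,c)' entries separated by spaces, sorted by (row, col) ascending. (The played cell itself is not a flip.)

Dir NW: opp run (1,3) (0,2), next=edge -> no flip
Dir N: first cell '.' (not opp) -> no flip
Dir NE: first cell '.' (not opp) -> no flip
Dir W: opp run (2,3) (2,2) capped by W -> flip
Dir E: first cell '.' (not opp) -> no flip
Dir SW: opp run (3,3), next='.' -> no flip
Dir S: opp run (3,4), next='.' -> no flip
Dir SE: opp run (3,5), next=edge -> no flip

Answer: (2,2) (2,3)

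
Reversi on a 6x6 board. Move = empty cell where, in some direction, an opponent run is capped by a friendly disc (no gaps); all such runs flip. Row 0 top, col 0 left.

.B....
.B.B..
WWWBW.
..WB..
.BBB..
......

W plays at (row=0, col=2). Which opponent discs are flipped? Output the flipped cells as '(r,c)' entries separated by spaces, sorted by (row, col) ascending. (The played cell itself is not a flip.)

Answer: (1,1) (1,3)

Derivation:
Dir NW: edge -> no flip
Dir N: edge -> no flip
Dir NE: edge -> no flip
Dir W: opp run (0,1), next='.' -> no flip
Dir E: first cell '.' (not opp) -> no flip
Dir SW: opp run (1,1) capped by W -> flip
Dir S: first cell '.' (not opp) -> no flip
Dir SE: opp run (1,3) capped by W -> flip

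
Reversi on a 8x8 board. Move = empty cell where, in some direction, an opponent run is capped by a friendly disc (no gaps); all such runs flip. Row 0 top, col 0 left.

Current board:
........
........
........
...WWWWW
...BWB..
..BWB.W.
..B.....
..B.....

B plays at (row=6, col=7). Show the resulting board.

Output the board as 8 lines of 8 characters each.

Answer: ........
........
........
...WWWWW
...BWB..
..BWB.B.
..B....B
..B.....

Derivation:
Place B at (6,7); scan 8 dirs for brackets.
Dir NW: opp run (5,6) capped by B -> flip
Dir N: first cell '.' (not opp) -> no flip
Dir NE: edge -> no flip
Dir W: first cell '.' (not opp) -> no flip
Dir E: edge -> no flip
Dir SW: first cell '.' (not opp) -> no flip
Dir S: first cell '.' (not opp) -> no flip
Dir SE: edge -> no flip
All flips: (5,6)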